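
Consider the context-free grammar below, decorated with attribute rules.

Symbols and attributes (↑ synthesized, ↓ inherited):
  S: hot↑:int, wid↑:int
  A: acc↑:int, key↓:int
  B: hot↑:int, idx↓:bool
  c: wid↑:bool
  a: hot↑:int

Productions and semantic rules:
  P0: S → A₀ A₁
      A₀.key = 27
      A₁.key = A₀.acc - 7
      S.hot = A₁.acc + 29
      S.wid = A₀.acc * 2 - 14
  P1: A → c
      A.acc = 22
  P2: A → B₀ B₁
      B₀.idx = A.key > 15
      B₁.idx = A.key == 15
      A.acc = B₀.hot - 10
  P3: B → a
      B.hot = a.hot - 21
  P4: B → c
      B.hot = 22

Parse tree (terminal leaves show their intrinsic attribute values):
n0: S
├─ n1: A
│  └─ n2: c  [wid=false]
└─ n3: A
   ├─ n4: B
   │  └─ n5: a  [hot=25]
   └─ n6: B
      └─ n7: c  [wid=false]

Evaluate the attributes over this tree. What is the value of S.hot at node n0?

1. n1.key = 27  [27]
2. n2.wid = false  [terminal]
3. n1.acc = 22  [22]
4. n3.key = 15  [A₀.acc - 7]
5. n4.idx = false  [A.key > 15]
6. n5.hot = 25  [terminal]
7. n4.hot = 4  [a.hot - 21]
8. n6.idx = true  [A.key == 15]
9. n7.wid = false  [terminal]
10. n6.hot = 22  [22]
11. n3.acc = -6  [B₀.hot - 10]
12. n0.hot = 23  [A₁.acc + 29]
13. n0.wid = 30  [A₀.acc * 2 - 14]

23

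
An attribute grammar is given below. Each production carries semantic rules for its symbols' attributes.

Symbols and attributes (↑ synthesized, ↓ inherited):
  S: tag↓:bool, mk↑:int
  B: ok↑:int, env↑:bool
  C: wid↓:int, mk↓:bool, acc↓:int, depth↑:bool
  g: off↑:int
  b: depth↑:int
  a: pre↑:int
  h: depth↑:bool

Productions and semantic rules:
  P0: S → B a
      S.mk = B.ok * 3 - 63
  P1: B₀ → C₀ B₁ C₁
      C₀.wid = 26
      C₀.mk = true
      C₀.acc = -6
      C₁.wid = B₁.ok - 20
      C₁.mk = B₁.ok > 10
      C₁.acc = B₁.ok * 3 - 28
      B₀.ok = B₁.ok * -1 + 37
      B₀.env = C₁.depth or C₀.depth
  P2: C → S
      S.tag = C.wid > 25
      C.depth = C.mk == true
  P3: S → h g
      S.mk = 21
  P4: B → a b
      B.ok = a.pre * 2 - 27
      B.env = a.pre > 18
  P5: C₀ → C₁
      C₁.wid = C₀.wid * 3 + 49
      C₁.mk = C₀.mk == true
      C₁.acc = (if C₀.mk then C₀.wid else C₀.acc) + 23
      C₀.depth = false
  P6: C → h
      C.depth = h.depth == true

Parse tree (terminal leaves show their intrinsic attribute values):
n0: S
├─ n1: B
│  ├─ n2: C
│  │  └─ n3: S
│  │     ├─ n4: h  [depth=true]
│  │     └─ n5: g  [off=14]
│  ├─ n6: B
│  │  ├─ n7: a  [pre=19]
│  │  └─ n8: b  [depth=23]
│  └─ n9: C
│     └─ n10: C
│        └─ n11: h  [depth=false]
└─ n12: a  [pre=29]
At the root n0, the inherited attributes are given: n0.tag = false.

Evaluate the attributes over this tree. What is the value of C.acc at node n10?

14

1. n0.tag = false  [given at root]
2. n2.wid = 26  [26]
3. n2.mk = true  [true]
4. n2.acc = -6  [-6]
5. n3.tag = true  [C.wid > 25]
6. n4.depth = true  [terminal]
7. n5.off = 14  [terminal]
8. n3.mk = 21  [21]
9. n2.depth = true  [C.mk == true]
10. n7.pre = 19  [terminal]
11. n8.depth = 23  [terminal]
12. n6.ok = 11  [a.pre * 2 - 27]
13. n6.env = true  [a.pre > 18]
14. n9.wid = -9  [B₁.ok - 20]
15. n9.mk = true  [B₁.ok > 10]
16. n9.acc = 5  [B₁.ok * 3 - 28]
17. n10.wid = 22  [C₀.wid * 3 + 49]
18. n10.mk = true  [C₀.mk == true]
19. n10.acc = 14  [(if C₀.mk then C₀.wid else C₀.acc) + 23]
20. n11.depth = false  [terminal]
21. n10.depth = false  [h.depth == true]
22. n9.depth = false  [false]
23. n1.ok = 26  [B₁.ok * -1 + 37]
24. n1.env = true  [C₁.depth or C₀.depth]
25. n12.pre = 29  [terminal]
26. n0.mk = 15  [B.ok * 3 - 63]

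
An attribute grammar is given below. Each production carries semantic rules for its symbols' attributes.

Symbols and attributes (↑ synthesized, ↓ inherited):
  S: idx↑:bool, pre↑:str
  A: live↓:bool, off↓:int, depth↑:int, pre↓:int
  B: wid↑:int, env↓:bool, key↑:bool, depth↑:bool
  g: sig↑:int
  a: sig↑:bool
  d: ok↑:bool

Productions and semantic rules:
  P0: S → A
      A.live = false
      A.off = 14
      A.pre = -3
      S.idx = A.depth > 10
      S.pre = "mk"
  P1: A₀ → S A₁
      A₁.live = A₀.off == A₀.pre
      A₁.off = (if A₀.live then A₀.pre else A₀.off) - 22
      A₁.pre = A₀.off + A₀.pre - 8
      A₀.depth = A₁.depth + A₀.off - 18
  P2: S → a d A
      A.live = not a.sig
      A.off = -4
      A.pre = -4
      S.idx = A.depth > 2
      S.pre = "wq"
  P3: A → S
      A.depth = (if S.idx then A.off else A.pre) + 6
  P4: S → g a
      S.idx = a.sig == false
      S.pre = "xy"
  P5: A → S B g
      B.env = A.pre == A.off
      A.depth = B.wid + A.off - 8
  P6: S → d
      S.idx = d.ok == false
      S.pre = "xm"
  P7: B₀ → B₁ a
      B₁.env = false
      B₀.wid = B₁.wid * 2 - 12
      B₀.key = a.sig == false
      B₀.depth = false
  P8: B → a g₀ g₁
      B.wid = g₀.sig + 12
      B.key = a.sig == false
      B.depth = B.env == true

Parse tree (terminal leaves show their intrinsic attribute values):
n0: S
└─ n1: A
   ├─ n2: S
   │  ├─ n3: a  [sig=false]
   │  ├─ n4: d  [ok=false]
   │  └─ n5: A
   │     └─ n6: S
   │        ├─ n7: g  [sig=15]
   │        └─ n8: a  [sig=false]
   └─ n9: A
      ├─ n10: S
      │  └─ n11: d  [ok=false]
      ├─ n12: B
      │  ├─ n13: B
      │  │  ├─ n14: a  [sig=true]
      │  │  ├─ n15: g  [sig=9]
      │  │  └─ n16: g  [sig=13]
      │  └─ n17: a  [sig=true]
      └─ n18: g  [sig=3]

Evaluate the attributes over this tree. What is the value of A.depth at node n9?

1. n1.live = false  [false]
2. n1.off = 14  [14]
3. n1.pre = -3  [-3]
4. n3.sig = false  [terminal]
5. n4.ok = false  [terminal]
6. n5.live = true  [not a.sig]
7. n5.off = -4  [-4]
8. n5.pre = -4  [-4]
9. n7.sig = 15  [terminal]
10. n8.sig = false  [terminal]
11. n6.idx = true  [a.sig == false]
12. n6.pre = "xy"  ["xy"]
13. n5.depth = 2  [(if S.idx then A.off else A.pre) + 6]
14. n2.idx = false  [A.depth > 2]
15. n2.pre = "wq"  ["wq"]
16. n9.live = false  [A₀.off == A₀.pre]
17. n9.off = -8  [(if A₀.live then A₀.pre else A₀.off) - 22]
18. n9.pre = 3  [A₀.off + A₀.pre - 8]
19. n11.ok = false  [terminal]
20. n10.idx = true  [d.ok == false]
21. n10.pre = "xm"  ["xm"]
22. n12.env = false  [A.pre == A.off]
23. n13.env = false  [false]
24. n14.sig = true  [terminal]
25. n15.sig = 9  [terminal]
26. n16.sig = 13  [terminal]
27. n13.wid = 21  [g₀.sig + 12]
28. n13.key = false  [a.sig == false]
29. n13.depth = false  [B.env == true]
30. n17.sig = true  [terminal]
31. n12.wid = 30  [B₁.wid * 2 - 12]
32. n12.key = false  [a.sig == false]
33. n12.depth = false  [false]
34. n18.sig = 3  [terminal]
35. n9.depth = 14  [B.wid + A.off - 8]
36. n1.depth = 10  [A₁.depth + A₀.off - 18]
37. n0.idx = false  [A.depth > 10]
38. n0.pre = "mk"  ["mk"]

14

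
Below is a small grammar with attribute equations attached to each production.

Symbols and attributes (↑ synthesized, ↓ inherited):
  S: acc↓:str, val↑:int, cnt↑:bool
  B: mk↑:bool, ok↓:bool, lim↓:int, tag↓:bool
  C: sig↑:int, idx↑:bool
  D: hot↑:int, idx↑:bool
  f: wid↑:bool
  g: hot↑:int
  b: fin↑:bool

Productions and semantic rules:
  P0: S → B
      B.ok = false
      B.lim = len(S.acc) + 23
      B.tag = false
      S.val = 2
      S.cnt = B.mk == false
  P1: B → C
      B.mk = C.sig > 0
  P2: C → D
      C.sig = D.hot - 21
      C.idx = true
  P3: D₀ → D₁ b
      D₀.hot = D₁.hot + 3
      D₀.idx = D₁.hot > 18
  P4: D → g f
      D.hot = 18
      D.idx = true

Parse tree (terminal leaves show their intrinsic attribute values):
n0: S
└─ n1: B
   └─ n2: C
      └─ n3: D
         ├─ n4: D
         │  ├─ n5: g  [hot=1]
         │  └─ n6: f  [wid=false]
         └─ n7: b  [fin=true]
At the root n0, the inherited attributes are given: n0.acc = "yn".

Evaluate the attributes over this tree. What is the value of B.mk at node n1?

false

1. n0.acc = "yn"  [given at root]
2. n1.ok = false  [false]
3. n1.lim = 25  [len(S.acc) + 23]
4. n1.tag = false  [false]
5. n5.hot = 1  [terminal]
6. n6.wid = false  [terminal]
7. n4.hot = 18  [18]
8. n4.idx = true  [true]
9. n7.fin = true  [terminal]
10. n3.hot = 21  [D₁.hot + 3]
11. n3.idx = false  [D₁.hot > 18]
12. n2.sig = 0  [D.hot - 21]
13. n2.idx = true  [true]
14. n1.mk = false  [C.sig > 0]
15. n0.val = 2  [2]
16. n0.cnt = true  [B.mk == false]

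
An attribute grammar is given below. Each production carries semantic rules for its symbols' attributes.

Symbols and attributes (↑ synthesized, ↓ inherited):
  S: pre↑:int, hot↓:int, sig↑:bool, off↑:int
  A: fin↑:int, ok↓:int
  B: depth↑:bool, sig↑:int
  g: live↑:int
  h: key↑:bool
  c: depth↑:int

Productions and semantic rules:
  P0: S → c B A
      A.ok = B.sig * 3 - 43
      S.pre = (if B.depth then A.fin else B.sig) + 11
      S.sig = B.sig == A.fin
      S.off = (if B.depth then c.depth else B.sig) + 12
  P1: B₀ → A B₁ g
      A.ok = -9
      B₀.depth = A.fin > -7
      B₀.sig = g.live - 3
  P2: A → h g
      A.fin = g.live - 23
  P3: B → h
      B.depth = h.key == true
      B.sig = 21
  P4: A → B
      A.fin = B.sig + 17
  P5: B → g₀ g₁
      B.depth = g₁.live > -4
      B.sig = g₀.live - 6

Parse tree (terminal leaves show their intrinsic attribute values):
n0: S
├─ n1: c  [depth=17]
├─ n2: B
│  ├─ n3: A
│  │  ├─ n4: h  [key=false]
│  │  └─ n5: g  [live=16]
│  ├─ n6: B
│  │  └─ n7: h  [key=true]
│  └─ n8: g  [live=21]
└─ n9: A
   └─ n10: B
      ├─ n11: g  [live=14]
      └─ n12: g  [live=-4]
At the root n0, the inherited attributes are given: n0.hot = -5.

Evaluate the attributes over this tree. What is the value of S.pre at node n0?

1. n0.hot = -5  [given at root]
2. n1.depth = 17  [terminal]
3. n3.ok = -9  [-9]
4. n4.key = false  [terminal]
5. n5.live = 16  [terminal]
6. n3.fin = -7  [g.live - 23]
7. n7.key = true  [terminal]
8. n6.depth = true  [h.key == true]
9. n6.sig = 21  [21]
10. n8.live = 21  [terminal]
11. n2.depth = false  [A.fin > -7]
12. n2.sig = 18  [g.live - 3]
13. n9.ok = 11  [B.sig * 3 - 43]
14. n11.live = 14  [terminal]
15. n12.live = -4  [terminal]
16. n10.depth = false  [g₁.live > -4]
17. n10.sig = 8  [g₀.live - 6]
18. n9.fin = 25  [B.sig + 17]
19. n0.pre = 29  [(if B.depth then A.fin else B.sig) + 11]
20. n0.sig = false  [B.sig == A.fin]
21. n0.off = 30  [(if B.depth then c.depth else B.sig) + 12]

29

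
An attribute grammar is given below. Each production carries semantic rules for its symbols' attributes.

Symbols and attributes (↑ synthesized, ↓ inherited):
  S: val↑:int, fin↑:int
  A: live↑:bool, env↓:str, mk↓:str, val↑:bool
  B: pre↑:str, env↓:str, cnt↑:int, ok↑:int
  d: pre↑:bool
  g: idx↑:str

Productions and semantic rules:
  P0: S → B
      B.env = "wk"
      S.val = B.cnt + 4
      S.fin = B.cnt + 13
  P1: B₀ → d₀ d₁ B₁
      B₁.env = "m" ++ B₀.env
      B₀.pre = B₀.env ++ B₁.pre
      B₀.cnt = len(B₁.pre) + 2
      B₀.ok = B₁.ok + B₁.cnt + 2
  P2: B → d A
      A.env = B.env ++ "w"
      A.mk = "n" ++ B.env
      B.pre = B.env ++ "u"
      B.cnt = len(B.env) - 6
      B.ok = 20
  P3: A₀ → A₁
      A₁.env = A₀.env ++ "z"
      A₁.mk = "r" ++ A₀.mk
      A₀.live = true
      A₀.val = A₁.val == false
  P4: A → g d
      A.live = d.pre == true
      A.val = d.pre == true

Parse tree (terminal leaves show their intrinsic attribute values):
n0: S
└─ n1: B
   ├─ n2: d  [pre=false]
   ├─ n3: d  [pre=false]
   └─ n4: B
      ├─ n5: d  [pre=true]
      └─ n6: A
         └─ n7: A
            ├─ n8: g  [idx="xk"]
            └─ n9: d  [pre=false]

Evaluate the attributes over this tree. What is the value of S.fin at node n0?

1. n1.env = "wk"  ["wk"]
2. n2.pre = false  [terminal]
3. n3.pre = false  [terminal]
4. n4.env = "mwk"  ["m" ++ B₀.env]
5. n5.pre = true  [terminal]
6. n6.env = "mwkw"  [B.env ++ "w"]
7. n6.mk = "nmwk"  ["n" ++ B.env]
8. n7.env = "mwkwz"  [A₀.env ++ "z"]
9. n7.mk = "rnmwk"  ["r" ++ A₀.mk]
10. n8.idx = "xk"  [terminal]
11. n9.pre = false  [terminal]
12. n7.live = false  [d.pre == true]
13. n7.val = false  [d.pre == true]
14. n6.live = true  [true]
15. n6.val = true  [A₁.val == false]
16. n4.pre = "mwku"  [B.env ++ "u"]
17. n4.cnt = -3  [len(B.env) - 6]
18. n4.ok = 20  [20]
19. n1.pre = "wkmwku"  [B₀.env ++ B₁.pre]
20. n1.cnt = 6  [len(B₁.pre) + 2]
21. n1.ok = 19  [B₁.ok + B₁.cnt + 2]
22. n0.val = 10  [B.cnt + 4]
23. n0.fin = 19  [B.cnt + 13]

19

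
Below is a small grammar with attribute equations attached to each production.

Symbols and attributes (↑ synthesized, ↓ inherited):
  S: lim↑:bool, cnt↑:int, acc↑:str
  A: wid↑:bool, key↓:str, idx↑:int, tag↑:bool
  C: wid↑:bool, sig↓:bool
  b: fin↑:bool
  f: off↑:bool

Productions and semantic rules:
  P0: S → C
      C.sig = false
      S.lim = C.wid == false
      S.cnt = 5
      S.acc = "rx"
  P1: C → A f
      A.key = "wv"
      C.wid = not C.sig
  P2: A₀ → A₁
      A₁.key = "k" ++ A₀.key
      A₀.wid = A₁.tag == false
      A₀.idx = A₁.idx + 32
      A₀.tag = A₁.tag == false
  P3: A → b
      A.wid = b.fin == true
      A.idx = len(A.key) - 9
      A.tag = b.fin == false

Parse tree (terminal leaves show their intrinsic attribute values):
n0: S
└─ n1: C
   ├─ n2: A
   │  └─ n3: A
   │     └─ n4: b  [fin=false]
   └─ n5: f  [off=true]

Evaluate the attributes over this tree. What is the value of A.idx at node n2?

1. n1.sig = false  [false]
2. n2.key = "wv"  ["wv"]
3. n3.key = "kwv"  ["k" ++ A₀.key]
4. n4.fin = false  [terminal]
5. n3.wid = false  [b.fin == true]
6. n3.idx = -6  [len(A.key) - 9]
7. n3.tag = true  [b.fin == false]
8. n2.wid = false  [A₁.tag == false]
9. n2.idx = 26  [A₁.idx + 32]
10. n2.tag = false  [A₁.tag == false]
11. n5.off = true  [terminal]
12. n1.wid = true  [not C.sig]
13. n0.lim = false  [C.wid == false]
14. n0.cnt = 5  [5]
15. n0.acc = "rx"  ["rx"]

26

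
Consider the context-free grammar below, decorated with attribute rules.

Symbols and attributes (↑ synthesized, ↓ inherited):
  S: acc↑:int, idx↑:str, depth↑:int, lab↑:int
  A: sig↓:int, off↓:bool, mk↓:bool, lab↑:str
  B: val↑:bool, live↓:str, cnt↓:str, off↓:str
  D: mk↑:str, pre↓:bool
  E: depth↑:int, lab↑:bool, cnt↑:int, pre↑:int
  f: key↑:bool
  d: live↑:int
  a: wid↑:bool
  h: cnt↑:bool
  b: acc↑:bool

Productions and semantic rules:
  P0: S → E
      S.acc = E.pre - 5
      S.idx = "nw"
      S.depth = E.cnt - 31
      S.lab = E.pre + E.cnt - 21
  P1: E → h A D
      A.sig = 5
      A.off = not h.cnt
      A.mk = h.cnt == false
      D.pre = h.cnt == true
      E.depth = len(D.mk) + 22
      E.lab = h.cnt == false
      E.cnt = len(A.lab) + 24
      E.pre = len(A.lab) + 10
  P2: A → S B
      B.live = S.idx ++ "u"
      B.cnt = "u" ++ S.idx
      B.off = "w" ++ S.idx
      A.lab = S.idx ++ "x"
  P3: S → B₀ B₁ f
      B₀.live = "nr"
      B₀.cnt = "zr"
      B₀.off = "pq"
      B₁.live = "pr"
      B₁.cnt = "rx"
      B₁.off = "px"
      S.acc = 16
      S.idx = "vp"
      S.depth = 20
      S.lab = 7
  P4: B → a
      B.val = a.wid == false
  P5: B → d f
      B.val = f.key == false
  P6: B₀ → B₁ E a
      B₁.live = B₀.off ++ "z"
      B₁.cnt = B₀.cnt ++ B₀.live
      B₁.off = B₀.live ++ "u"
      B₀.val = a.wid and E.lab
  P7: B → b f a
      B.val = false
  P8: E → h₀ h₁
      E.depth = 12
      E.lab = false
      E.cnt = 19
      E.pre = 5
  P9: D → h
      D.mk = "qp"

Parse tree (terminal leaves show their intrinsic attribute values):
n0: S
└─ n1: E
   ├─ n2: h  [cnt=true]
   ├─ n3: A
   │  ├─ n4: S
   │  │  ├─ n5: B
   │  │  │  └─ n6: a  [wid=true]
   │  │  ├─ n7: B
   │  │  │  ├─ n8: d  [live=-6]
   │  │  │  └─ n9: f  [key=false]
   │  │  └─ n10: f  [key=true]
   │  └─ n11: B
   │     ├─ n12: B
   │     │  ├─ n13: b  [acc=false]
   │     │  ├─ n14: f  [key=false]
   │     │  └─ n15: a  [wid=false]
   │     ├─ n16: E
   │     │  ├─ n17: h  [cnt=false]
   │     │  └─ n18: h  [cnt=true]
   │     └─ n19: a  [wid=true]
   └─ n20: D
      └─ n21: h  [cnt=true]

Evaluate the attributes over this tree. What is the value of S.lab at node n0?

19

1. n2.cnt = true  [terminal]
2. n3.sig = 5  [5]
3. n3.off = false  [not h.cnt]
4. n3.mk = false  [h.cnt == false]
5. n5.live = "nr"  ["nr"]
6. n5.cnt = "zr"  ["zr"]
7. n5.off = "pq"  ["pq"]
8. n6.wid = true  [terminal]
9. n5.val = false  [a.wid == false]
10. n7.live = "pr"  ["pr"]
11. n7.cnt = "rx"  ["rx"]
12. n7.off = "px"  ["px"]
13. n8.live = -6  [terminal]
14. n9.key = false  [terminal]
15. n7.val = true  [f.key == false]
16. n10.key = true  [terminal]
17. n4.acc = 16  [16]
18. n4.idx = "vp"  ["vp"]
19. n4.depth = 20  [20]
20. n4.lab = 7  [7]
21. n11.live = "vpu"  [S.idx ++ "u"]
22. n11.cnt = "uvp"  ["u" ++ S.idx]
23. n11.off = "wvp"  ["w" ++ S.idx]
24. n12.live = "wvpz"  [B₀.off ++ "z"]
25. n12.cnt = "uvpvpu"  [B₀.cnt ++ B₀.live]
26. n12.off = "vpuu"  [B₀.live ++ "u"]
27. n13.acc = false  [terminal]
28. n14.key = false  [terminal]
29. n15.wid = false  [terminal]
30. n12.val = false  [false]
31. n17.cnt = false  [terminal]
32. n18.cnt = true  [terminal]
33. n16.depth = 12  [12]
34. n16.lab = false  [false]
35. n16.cnt = 19  [19]
36. n16.pre = 5  [5]
37. n19.wid = true  [terminal]
38. n11.val = false  [a.wid and E.lab]
39. n3.lab = "vpx"  [S.idx ++ "x"]
40. n20.pre = true  [h.cnt == true]
41. n21.cnt = true  [terminal]
42. n20.mk = "qp"  ["qp"]
43. n1.depth = 24  [len(D.mk) + 22]
44. n1.lab = false  [h.cnt == false]
45. n1.cnt = 27  [len(A.lab) + 24]
46. n1.pre = 13  [len(A.lab) + 10]
47. n0.acc = 8  [E.pre - 5]
48. n0.idx = "nw"  ["nw"]
49. n0.depth = -4  [E.cnt - 31]
50. n0.lab = 19  [E.pre + E.cnt - 21]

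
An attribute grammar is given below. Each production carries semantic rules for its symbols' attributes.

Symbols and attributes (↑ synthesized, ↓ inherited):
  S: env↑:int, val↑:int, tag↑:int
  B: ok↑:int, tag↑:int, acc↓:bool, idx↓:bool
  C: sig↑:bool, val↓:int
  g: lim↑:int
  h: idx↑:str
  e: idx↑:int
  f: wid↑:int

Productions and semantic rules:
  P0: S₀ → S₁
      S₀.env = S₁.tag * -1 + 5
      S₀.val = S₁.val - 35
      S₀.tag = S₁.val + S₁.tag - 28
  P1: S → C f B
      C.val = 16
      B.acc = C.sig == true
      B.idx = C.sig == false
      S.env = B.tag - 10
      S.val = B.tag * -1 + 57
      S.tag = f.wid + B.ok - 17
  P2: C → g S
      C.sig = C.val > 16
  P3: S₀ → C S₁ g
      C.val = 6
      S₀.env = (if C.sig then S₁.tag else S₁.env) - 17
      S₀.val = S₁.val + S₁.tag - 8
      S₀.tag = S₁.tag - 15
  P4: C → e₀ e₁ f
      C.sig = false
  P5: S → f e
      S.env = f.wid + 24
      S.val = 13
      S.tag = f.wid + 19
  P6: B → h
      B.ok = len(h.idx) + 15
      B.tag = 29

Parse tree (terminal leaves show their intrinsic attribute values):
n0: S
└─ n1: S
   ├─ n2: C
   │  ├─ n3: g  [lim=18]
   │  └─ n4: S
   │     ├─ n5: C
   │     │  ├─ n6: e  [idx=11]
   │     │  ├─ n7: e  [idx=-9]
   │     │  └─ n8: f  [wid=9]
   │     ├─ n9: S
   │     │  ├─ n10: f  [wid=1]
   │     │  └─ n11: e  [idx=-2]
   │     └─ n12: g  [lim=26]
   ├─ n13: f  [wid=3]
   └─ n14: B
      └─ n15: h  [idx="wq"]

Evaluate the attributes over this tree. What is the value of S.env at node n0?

2

1. n2.val = 16  [16]
2. n3.lim = 18  [terminal]
3. n5.val = 6  [6]
4. n6.idx = 11  [terminal]
5. n7.idx = -9  [terminal]
6. n8.wid = 9  [terminal]
7. n5.sig = false  [false]
8. n10.wid = 1  [terminal]
9. n11.idx = -2  [terminal]
10. n9.env = 25  [f.wid + 24]
11. n9.val = 13  [13]
12. n9.tag = 20  [f.wid + 19]
13. n12.lim = 26  [terminal]
14. n4.env = 8  [(if C.sig then S₁.tag else S₁.env) - 17]
15. n4.val = 25  [S₁.val + S₁.tag - 8]
16. n4.tag = 5  [S₁.tag - 15]
17. n2.sig = false  [C.val > 16]
18. n13.wid = 3  [terminal]
19. n14.acc = false  [C.sig == true]
20. n14.idx = true  [C.sig == false]
21. n15.idx = "wq"  [terminal]
22. n14.ok = 17  [len(h.idx) + 15]
23. n14.tag = 29  [29]
24. n1.env = 19  [B.tag - 10]
25. n1.val = 28  [B.tag * -1 + 57]
26. n1.tag = 3  [f.wid + B.ok - 17]
27. n0.env = 2  [S₁.tag * -1 + 5]
28. n0.val = -7  [S₁.val - 35]
29. n0.tag = 3  [S₁.val + S₁.tag - 28]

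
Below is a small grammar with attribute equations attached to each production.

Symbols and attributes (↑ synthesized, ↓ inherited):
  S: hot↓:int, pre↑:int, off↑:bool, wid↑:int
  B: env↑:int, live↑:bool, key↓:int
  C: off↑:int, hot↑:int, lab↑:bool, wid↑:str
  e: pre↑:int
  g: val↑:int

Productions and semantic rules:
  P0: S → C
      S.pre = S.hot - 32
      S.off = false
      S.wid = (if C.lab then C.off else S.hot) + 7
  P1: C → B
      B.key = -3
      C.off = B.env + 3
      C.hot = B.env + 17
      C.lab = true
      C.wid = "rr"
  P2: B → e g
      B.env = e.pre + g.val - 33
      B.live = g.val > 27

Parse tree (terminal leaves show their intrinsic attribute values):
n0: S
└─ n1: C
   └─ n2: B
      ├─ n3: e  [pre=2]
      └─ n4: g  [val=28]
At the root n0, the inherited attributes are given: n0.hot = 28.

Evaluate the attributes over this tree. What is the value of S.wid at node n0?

7

1. n0.hot = 28  [given at root]
2. n2.key = -3  [-3]
3. n3.pre = 2  [terminal]
4. n4.val = 28  [terminal]
5. n2.env = -3  [e.pre + g.val - 33]
6. n2.live = true  [g.val > 27]
7. n1.off = 0  [B.env + 3]
8. n1.hot = 14  [B.env + 17]
9. n1.lab = true  [true]
10. n1.wid = "rr"  ["rr"]
11. n0.pre = -4  [S.hot - 32]
12. n0.off = false  [false]
13. n0.wid = 7  [(if C.lab then C.off else S.hot) + 7]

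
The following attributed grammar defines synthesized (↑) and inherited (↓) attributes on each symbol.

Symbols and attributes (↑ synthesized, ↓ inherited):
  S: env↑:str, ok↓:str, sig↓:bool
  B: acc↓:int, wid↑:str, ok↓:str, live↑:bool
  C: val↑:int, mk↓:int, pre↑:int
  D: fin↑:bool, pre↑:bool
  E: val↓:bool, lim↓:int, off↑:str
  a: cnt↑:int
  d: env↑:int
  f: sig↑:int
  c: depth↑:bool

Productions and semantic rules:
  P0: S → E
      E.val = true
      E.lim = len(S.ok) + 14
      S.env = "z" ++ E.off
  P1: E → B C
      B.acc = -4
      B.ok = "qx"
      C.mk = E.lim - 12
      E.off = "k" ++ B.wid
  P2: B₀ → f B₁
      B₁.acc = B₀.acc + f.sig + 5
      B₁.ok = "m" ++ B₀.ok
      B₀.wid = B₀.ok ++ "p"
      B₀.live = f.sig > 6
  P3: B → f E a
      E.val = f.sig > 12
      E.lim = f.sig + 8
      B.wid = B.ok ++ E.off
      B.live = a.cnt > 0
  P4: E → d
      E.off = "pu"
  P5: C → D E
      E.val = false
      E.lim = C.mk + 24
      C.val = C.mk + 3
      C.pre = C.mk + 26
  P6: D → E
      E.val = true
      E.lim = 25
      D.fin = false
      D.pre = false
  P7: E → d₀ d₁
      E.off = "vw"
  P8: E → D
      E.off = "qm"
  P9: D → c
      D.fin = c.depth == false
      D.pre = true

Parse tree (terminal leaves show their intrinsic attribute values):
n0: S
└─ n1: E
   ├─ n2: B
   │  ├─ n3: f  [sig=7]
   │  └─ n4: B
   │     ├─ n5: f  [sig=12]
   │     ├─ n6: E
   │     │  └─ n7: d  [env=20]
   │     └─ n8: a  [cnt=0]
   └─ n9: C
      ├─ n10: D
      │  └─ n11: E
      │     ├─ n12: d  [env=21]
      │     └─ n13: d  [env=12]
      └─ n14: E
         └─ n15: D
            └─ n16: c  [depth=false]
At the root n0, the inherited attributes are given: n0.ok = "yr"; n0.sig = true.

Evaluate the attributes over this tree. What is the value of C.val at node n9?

1. n0.ok = "yr"  [given at root]
2. n0.sig = true  [given at root]
3. n1.val = true  [true]
4. n1.lim = 16  [len(S.ok) + 14]
5. n2.acc = -4  [-4]
6. n2.ok = "qx"  ["qx"]
7. n3.sig = 7  [terminal]
8. n4.acc = 8  [B₀.acc + f.sig + 5]
9. n4.ok = "mqx"  ["m" ++ B₀.ok]
10. n5.sig = 12  [terminal]
11. n6.val = false  [f.sig > 12]
12. n6.lim = 20  [f.sig + 8]
13. n7.env = 20  [terminal]
14. n6.off = "pu"  ["pu"]
15. n8.cnt = 0  [terminal]
16. n4.wid = "mqxpu"  [B.ok ++ E.off]
17. n4.live = false  [a.cnt > 0]
18. n2.wid = "qxp"  [B₀.ok ++ "p"]
19. n2.live = true  [f.sig > 6]
20. n9.mk = 4  [E.lim - 12]
21. n11.val = true  [true]
22. n11.lim = 25  [25]
23. n12.env = 21  [terminal]
24. n13.env = 12  [terminal]
25. n11.off = "vw"  ["vw"]
26. n10.fin = false  [false]
27. n10.pre = false  [false]
28. n14.val = false  [false]
29. n14.lim = 28  [C.mk + 24]
30. n16.depth = false  [terminal]
31. n15.fin = true  [c.depth == false]
32. n15.pre = true  [true]
33. n14.off = "qm"  ["qm"]
34. n9.val = 7  [C.mk + 3]
35. n9.pre = 30  [C.mk + 26]
36. n1.off = "kqxp"  ["k" ++ B.wid]
37. n0.env = "zkqxp"  ["z" ++ E.off]

7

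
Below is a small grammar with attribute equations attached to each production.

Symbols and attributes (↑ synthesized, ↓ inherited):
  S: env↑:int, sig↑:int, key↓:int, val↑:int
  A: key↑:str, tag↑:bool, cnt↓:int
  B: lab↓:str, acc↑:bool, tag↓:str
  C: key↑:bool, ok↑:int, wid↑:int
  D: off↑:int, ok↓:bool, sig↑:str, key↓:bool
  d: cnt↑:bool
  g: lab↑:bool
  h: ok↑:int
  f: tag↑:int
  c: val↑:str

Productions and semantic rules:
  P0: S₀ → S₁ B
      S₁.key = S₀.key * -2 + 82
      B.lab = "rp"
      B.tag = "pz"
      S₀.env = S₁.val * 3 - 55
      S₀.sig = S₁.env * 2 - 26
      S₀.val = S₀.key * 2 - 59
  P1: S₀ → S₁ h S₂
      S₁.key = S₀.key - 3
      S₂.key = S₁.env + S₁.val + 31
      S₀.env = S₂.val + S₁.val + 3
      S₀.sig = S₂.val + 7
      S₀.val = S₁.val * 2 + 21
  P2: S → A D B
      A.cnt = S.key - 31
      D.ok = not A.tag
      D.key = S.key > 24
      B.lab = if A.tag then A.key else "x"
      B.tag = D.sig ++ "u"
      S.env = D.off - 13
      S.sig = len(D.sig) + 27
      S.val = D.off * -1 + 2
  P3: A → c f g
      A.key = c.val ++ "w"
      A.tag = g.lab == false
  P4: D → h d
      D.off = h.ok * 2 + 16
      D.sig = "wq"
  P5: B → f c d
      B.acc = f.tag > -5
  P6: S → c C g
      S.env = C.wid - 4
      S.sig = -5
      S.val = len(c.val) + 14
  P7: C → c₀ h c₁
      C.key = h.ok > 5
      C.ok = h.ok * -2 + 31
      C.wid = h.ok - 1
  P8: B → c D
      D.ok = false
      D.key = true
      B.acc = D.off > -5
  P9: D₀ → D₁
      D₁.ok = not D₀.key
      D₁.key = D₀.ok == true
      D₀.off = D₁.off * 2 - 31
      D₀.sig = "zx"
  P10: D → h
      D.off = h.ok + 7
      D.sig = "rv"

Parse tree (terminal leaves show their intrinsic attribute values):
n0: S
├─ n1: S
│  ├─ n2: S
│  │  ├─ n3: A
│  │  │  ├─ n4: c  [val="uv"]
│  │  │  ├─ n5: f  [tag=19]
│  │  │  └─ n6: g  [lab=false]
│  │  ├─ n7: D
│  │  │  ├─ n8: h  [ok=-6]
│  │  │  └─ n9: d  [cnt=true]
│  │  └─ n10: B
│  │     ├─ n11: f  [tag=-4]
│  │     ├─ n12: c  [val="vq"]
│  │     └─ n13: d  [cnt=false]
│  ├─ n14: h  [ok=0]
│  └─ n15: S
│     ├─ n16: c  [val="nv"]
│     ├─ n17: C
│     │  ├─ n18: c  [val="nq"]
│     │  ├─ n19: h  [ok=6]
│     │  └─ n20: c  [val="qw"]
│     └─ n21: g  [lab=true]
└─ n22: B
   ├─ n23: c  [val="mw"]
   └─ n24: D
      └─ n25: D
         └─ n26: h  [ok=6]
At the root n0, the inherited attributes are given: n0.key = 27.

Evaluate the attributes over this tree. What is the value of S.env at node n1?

17

1. n0.key = 27  [given at root]
2. n1.key = 28  [S₀.key * -2 + 82]
3. n2.key = 25  [S₀.key - 3]
4. n3.cnt = -6  [S.key - 31]
5. n4.val = "uv"  [terminal]
6. n5.tag = 19  [terminal]
7. n6.lab = false  [terminal]
8. n3.key = "uvw"  [c.val ++ "w"]
9. n3.tag = true  [g.lab == false]
10. n7.ok = false  [not A.tag]
11. n7.key = true  [S.key > 24]
12. n8.ok = -6  [terminal]
13. n9.cnt = true  [terminal]
14. n7.off = 4  [h.ok * 2 + 16]
15. n7.sig = "wq"  ["wq"]
16. n10.lab = "uvw"  [if A.tag then A.key else "x"]
17. n10.tag = "wqu"  [D.sig ++ "u"]
18. n11.tag = -4  [terminal]
19. n12.val = "vq"  [terminal]
20. n13.cnt = false  [terminal]
21. n10.acc = true  [f.tag > -5]
22. n2.env = -9  [D.off - 13]
23. n2.sig = 29  [len(D.sig) + 27]
24. n2.val = -2  [D.off * -1 + 2]
25. n14.ok = 0  [terminal]
26. n15.key = 20  [S₁.env + S₁.val + 31]
27. n16.val = "nv"  [terminal]
28. n18.val = "nq"  [terminal]
29. n19.ok = 6  [terminal]
30. n20.val = "qw"  [terminal]
31. n17.key = true  [h.ok > 5]
32. n17.ok = 19  [h.ok * -2 + 31]
33. n17.wid = 5  [h.ok - 1]
34. n21.lab = true  [terminal]
35. n15.env = 1  [C.wid - 4]
36. n15.sig = -5  [-5]
37. n15.val = 16  [len(c.val) + 14]
38. n1.env = 17  [S₂.val + S₁.val + 3]
39. n1.sig = 23  [S₂.val + 7]
40. n1.val = 17  [S₁.val * 2 + 21]
41. n22.lab = "rp"  ["rp"]
42. n22.tag = "pz"  ["pz"]
43. n23.val = "mw"  [terminal]
44. n24.ok = false  [false]
45. n24.key = true  [true]
46. n25.ok = false  [not D₀.key]
47. n25.key = false  [D₀.ok == true]
48. n26.ok = 6  [terminal]
49. n25.off = 13  [h.ok + 7]
50. n25.sig = "rv"  ["rv"]
51. n24.off = -5  [D₁.off * 2 - 31]
52. n24.sig = "zx"  ["zx"]
53. n22.acc = false  [D.off > -5]
54. n0.env = -4  [S₁.val * 3 - 55]
55. n0.sig = 8  [S₁.env * 2 - 26]
56. n0.val = -5  [S₀.key * 2 - 59]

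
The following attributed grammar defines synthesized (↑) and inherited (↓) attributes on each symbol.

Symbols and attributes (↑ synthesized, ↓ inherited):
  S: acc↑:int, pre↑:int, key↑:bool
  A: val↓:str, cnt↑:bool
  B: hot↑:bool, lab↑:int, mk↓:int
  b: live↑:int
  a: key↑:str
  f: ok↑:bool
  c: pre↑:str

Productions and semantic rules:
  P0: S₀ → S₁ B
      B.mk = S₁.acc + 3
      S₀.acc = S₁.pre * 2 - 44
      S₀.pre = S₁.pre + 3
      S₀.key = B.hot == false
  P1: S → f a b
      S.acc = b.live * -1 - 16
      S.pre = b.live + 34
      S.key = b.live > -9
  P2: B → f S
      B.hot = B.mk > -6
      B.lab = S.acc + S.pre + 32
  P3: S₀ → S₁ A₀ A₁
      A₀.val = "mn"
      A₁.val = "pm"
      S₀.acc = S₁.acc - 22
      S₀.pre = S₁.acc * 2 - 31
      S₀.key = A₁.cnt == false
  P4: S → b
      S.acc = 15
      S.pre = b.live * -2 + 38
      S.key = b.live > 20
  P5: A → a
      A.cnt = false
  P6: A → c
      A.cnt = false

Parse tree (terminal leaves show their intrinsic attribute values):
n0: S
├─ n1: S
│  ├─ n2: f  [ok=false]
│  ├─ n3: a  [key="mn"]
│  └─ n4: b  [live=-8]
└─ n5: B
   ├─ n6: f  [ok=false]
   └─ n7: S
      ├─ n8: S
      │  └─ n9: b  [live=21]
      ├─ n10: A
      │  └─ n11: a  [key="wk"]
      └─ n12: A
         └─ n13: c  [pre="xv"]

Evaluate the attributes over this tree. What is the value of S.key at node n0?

1. n2.ok = false  [terminal]
2. n3.key = "mn"  [terminal]
3. n4.live = -8  [terminal]
4. n1.acc = -8  [b.live * -1 - 16]
5. n1.pre = 26  [b.live + 34]
6. n1.key = true  [b.live > -9]
7. n5.mk = -5  [S₁.acc + 3]
8. n6.ok = false  [terminal]
9. n9.live = 21  [terminal]
10. n8.acc = 15  [15]
11. n8.pre = -4  [b.live * -2 + 38]
12. n8.key = true  [b.live > 20]
13. n10.val = "mn"  ["mn"]
14. n11.key = "wk"  [terminal]
15. n10.cnt = false  [false]
16. n12.val = "pm"  ["pm"]
17. n13.pre = "xv"  [terminal]
18. n12.cnt = false  [false]
19. n7.acc = -7  [S₁.acc - 22]
20. n7.pre = -1  [S₁.acc * 2 - 31]
21. n7.key = true  [A₁.cnt == false]
22. n5.hot = true  [B.mk > -6]
23. n5.lab = 24  [S.acc + S.pre + 32]
24. n0.acc = 8  [S₁.pre * 2 - 44]
25. n0.pre = 29  [S₁.pre + 3]
26. n0.key = false  [B.hot == false]

false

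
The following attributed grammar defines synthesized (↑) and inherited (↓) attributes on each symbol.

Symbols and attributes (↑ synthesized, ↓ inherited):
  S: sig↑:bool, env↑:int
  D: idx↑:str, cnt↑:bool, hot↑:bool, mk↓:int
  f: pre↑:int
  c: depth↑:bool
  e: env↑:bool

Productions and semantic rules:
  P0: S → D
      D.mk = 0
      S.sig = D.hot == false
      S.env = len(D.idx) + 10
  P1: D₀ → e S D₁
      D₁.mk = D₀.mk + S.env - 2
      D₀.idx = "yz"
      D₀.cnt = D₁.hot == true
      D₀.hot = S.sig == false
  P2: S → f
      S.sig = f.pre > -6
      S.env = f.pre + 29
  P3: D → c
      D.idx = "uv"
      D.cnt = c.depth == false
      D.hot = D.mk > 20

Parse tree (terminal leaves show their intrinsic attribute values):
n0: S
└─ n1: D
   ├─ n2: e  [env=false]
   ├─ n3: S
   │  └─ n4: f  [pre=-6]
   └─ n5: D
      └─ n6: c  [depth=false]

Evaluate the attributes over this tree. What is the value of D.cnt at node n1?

true

1. n1.mk = 0  [0]
2. n2.env = false  [terminal]
3. n4.pre = -6  [terminal]
4. n3.sig = false  [f.pre > -6]
5. n3.env = 23  [f.pre + 29]
6. n5.mk = 21  [D₀.mk + S.env - 2]
7. n6.depth = false  [terminal]
8. n5.idx = "uv"  ["uv"]
9. n5.cnt = true  [c.depth == false]
10. n5.hot = true  [D.mk > 20]
11. n1.idx = "yz"  ["yz"]
12. n1.cnt = true  [D₁.hot == true]
13. n1.hot = true  [S.sig == false]
14. n0.sig = false  [D.hot == false]
15. n0.env = 12  [len(D.idx) + 10]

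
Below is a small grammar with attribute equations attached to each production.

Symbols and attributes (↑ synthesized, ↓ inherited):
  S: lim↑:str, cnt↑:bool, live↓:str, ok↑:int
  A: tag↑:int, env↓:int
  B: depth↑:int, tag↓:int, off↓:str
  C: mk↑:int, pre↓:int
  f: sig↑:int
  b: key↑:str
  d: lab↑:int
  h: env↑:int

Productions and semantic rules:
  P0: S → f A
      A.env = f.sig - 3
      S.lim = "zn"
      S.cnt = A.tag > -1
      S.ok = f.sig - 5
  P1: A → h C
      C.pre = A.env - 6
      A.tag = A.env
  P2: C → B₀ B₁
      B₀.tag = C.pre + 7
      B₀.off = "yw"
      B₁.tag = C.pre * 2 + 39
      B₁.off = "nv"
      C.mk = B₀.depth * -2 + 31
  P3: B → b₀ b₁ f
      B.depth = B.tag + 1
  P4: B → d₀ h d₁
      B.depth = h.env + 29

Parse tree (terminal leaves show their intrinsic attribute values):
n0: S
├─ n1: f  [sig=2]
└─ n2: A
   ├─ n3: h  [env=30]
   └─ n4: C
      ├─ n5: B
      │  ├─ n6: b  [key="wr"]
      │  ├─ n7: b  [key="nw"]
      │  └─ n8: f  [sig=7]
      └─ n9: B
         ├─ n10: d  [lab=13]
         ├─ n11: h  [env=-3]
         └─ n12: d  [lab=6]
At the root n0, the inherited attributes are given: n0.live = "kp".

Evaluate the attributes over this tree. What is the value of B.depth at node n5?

1. n0.live = "kp"  [given at root]
2. n1.sig = 2  [terminal]
3. n2.env = -1  [f.sig - 3]
4. n3.env = 30  [terminal]
5. n4.pre = -7  [A.env - 6]
6. n5.tag = 0  [C.pre + 7]
7. n5.off = "yw"  ["yw"]
8. n6.key = "wr"  [terminal]
9. n7.key = "nw"  [terminal]
10. n8.sig = 7  [terminal]
11. n5.depth = 1  [B.tag + 1]
12. n9.tag = 25  [C.pre * 2 + 39]
13. n9.off = "nv"  ["nv"]
14. n10.lab = 13  [terminal]
15. n11.env = -3  [terminal]
16. n12.lab = 6  [terminal]
17. n9.depth = 26  [h.env + 29]
18. n4.mk = 29  [B₀.depth * -2 + 31]
19. n2.tag = -1  [A.env]
20. n0.lim = "zn"  ["zn"]
21. n0.cnt = false  [A.tag > -1]
22. n0.ok = -3  [f.sig - 5]

1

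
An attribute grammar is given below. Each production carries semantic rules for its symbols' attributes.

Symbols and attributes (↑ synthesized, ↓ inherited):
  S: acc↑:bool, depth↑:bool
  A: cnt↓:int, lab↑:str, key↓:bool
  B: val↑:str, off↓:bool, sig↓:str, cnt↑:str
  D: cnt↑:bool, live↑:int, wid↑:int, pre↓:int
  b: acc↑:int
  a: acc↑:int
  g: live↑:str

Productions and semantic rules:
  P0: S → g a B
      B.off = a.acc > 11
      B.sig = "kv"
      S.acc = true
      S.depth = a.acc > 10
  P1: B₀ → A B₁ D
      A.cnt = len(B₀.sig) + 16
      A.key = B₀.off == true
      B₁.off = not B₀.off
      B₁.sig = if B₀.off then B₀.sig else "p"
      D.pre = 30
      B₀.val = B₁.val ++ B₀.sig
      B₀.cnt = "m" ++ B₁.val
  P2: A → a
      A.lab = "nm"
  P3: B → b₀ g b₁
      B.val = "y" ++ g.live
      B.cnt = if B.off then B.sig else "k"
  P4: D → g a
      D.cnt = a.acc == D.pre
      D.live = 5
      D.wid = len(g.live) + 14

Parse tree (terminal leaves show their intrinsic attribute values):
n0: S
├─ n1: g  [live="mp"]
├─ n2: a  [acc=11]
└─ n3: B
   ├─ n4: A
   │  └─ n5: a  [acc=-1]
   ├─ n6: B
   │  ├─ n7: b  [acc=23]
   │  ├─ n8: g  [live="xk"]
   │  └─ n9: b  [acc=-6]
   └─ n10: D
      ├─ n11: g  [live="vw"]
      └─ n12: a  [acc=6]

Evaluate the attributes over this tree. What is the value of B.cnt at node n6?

"p"

1. n1.live = "mp"  [terminal]
2. n2.acc = 11  [terminal]
3. n3.off = false  [a.acc > 11]
4. n3.sig = "kv"  ["kv"]
5. n4.cnt = 18  [len(B₀.sig) + 16]
6. n4.key = false  [B₀.off == true]
7. n5.acc = -1  [terminal]
8. n4.lab = "nm"  ["nm"]
9. n6.off = true  [not B₀.off]
10. n6.sig = "p"  [if B₀.off then B₀.sig else "p"]
11. n7.acc = 23  [terminal]
12. n8.live = "xk"  [terminal]
13. n9.acc = -6  [terminal]
14. n6.val = "yxk"  ["y" ++ g.live]
15. n6.cnt = "p"  [if B.off then B.sig else "k"]
16. n10.pre = 30  [30]
17. n11.live = "vw"  [terminal]
18. n12.acc = 6  [terminal]
19. n10.cnt = false  [a.acc == D.pre]
20. n10.live = 5  [5]
21. n10.wid = 16  [len(g.live) + 14]
22. n3.val = "yxkkv"  [B₁.val ++ B₀.sig]
23. n3.cnt = "myxk"  ["m" ++ B₁.val]
24. n0.acc = true  [true]
25. n0.depth = true  [a.acc > 10]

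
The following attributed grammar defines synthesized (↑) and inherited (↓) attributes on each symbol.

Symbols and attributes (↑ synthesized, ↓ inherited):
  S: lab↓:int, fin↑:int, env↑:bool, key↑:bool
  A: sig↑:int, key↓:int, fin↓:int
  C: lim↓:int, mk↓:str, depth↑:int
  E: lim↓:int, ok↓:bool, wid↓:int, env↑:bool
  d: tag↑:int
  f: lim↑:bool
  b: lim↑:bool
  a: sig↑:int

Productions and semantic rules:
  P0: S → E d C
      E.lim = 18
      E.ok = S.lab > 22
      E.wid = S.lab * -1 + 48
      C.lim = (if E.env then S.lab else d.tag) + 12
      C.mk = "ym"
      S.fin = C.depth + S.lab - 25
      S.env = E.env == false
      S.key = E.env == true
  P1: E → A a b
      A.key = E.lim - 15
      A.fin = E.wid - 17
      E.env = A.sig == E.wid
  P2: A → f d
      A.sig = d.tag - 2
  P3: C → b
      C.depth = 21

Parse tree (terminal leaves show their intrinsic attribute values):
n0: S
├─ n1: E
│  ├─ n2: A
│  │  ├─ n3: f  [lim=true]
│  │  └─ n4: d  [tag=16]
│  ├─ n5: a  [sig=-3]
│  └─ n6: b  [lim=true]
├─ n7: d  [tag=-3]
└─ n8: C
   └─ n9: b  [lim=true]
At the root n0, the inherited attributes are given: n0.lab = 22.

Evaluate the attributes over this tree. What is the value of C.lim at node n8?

1. n0.lab = 22  [given at root]
2. n1.lim = 18  [18]
3. n1.ok = false  [S.lab > 22]
4. n1.wid = 26  [S.lab * -1 + 48]
5. n2.key = 3  [E.lim - 15]
6. n2.fin = 9  [E.wid - 17]
7. n3.lim = true  [terminal]
8. n4.tag = 16  [terminal]
9. n2.sig = 14  [d.tag - 2]
10. n5.sig = -3  [terminal]
11. n6.lim = true  [terminal]
12. n1.env = false  [A.sig == E.wid]
13. n7.tag = -3  [terminal]
14. n8.lim = 9  [(if E.env then S.lab else d.tag) + 12]
15. n8.mk = "ym"  ["ym"]
16. n9.lim = true  [terminal]
17. n8.depth = 21  [21]
18. n0.fin = 18  [C.depth + S.lab - 25]
19. n0.env = true  [E.env == false]
20. n0.key = false  [E.env == true]

9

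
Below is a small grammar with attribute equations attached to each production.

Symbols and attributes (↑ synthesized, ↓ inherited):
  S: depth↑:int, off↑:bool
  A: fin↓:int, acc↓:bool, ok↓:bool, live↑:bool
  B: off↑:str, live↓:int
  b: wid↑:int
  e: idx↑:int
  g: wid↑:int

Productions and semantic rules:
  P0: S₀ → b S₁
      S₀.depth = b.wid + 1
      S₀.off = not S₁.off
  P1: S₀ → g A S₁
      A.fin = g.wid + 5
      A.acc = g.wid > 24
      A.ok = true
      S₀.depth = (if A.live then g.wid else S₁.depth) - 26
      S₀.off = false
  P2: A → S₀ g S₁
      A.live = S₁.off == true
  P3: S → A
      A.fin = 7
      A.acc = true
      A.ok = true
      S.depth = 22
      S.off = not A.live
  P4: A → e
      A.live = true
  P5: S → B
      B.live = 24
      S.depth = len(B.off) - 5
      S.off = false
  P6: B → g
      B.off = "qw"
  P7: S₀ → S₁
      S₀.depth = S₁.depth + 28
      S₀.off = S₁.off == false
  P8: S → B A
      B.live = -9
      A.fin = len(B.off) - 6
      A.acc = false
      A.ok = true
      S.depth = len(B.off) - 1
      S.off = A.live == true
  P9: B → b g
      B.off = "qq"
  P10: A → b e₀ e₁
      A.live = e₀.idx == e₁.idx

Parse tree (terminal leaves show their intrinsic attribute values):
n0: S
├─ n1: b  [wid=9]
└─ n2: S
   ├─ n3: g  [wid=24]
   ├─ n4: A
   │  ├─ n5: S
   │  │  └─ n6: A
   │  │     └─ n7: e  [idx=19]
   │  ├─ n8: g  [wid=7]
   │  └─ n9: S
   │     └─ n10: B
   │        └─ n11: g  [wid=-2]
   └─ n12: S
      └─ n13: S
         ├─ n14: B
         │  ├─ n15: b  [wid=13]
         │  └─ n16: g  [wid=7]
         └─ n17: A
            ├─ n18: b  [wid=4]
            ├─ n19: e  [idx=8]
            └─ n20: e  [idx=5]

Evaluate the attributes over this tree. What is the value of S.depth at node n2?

3

1. n1.wid = 9  [terminal]
2. n3.wid = 24  [terminal]
3. n4.fin = 29  [g.wid + 5]
4. n4.acc = false  [g.wid > 24]
5. n4.ok = true  [true]
6. n6.fin = 7  [7]
7. n6.acc = true  [true]
8. n6.ok = true  [true]
9. n7.idx = 19  [terminal]
10. n6.live = true  [true]
11. n5.depth = 22  [22]
12. n5.off = false  [not A.live]
13. n8.wid = 7  [terminal]
14. n10.live = 24  [24]
15. n11.wid = -2  [terminal]
16. n10.off = "qw"  ["qw"]
17. n9.depth = -3  [len(B.off) - 5]
18. n9.off = false  [false]
19. n4.live = false  [S₁.off == true]
20. n14.live = -9  [-9]
21. n15.wid = 13  [terminal]
22. n16.wid = 7  [terminal]
23. n14.off = "qq"  ["qq"]
24. n17.fin = -4  [len(B.off) - 6]
25. n17.acc = false  [false]
26. n17.ok = true  [true]
27. n18.wid = 4  [terminal]
28. n19.idx = 8  [terminal]
29. n20.idx = 5  [terminal]
30. n17.live = false  [e₀.idx == e₁.idx]
31. n13.depth = 1  [len(B.off) - 1]
32. n13.off = false  [A.live == true]
33. n12.depth = 29  [S₁.depth + 28]
34. n12.off = true  [S₁.off == false]
35. n2.depth = 3  [(if A.live then g.wid else S₁.depth) - 26]
36. n2.off = false  [false]
37. n0.depth = 10  [b.wid + 1]
38. n0.off = true  [not S₁.off]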